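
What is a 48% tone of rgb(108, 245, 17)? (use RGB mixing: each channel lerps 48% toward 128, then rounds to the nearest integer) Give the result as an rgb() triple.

rgb(118, 189, 70)

A 48% tone moves each channel 48% toward 128:
  R: 108 + 9.6 = 117.6 → 118
  G: 245 + 0.48×(128−245) = 245 − 56.16 = 188.84 → 189
  B: 17 + 0.48×(128−17) = 17 + 53.28 = 70.28 → 70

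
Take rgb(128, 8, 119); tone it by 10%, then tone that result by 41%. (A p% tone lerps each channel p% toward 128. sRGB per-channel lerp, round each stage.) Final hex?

A 10% tone moves each channel 10% toward 128:
  R: 128 + 0 = 128 → 128
  G: 8 + 0.1×(128−8) = 8 + 12 = 20 → 20
  B: 119 + 0.9 = 119.9 → 120
After the tone: rgb(128, 20, 120) = #801478.
A 41% tone moves each channel 41% toward 128:
  R: 128 + 0 = 128 → 128
  G: 20 + 0.41×(128−20) = 20 + 44.28 = 64.28 → 64
  B: 120 + 0.41×(128−120) = 120 + 3.28 = 123.28 → 123
rgb(128, 64, 123) = #80407b.

#80407b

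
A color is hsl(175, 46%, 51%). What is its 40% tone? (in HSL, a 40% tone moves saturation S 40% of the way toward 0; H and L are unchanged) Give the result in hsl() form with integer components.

S moves 40% from 46 toward 0: 46 − 18.4 = 27.6 → 28.
H and L are unchanged.

hsl(175, 28%, 51%)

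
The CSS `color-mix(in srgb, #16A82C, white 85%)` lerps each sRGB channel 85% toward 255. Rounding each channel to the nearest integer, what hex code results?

#16A82C is rgb(22, 168, 44).
Lerp each channel 85% toward 255:
  R: 22 + 0.85×(255−22) = 22 + 198.05 = 220.05 → 220
  G: 168 + 73.95 = 241.95 → 242
  B: 44 + 0.85×(255−44) = 44 + 179.35 = 223.35 → 223
rgb(220, 242, 223) = #DCF2DF.

#DCF2DF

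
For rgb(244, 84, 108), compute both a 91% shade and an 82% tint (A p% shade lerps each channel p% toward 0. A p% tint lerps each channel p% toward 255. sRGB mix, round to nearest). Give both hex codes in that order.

91% shade:
  R: 244 − 222.04 = 21.96 → 22
  G: 84 − 76.44 = 7.56 → 8
  B: 108 + 0.91×(0−108) = 108 − 98.28 = 9.72 → 10
  → #16080a
82% tint:
  R: 244 + 9.02 = 253.02 → 253
  G: 84 + 140.22 = 224.22 → 224
  B: 108 + 0.82×(255−108) = 108 + 120.54 = 228.54 → 229
  → #fde0e5

#16080a, #fde0e5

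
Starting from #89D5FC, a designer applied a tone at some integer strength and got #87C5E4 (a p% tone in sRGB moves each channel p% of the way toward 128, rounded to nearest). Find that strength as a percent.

#89D5FC is rgb(137, 213, 252); #87C5E4 is rgb(135, 197, 228).
On the B channel (widest range): 228 ≈ 252 + (p/100)(128 − 252), so p ≈ 100×(228 − 252)/(128 − 252) = -2400/-124 = 19.35.
p = 19 reproduces all three channels after rounding.

19%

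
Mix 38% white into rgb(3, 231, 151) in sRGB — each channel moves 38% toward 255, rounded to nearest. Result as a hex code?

#63f0bf

A 38% tint moves each channel 38% toward 255:
  R: 3 + 95.76 = 98.76 → 99
  G: 231 + 9.12 = 240.12 → 240
  B: 151 + 39.52 = 190.52 → 191
rgb(99, 240, 191) = #63f0bf.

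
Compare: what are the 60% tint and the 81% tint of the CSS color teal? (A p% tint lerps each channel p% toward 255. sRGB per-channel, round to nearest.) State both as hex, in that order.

CSS teal is rgb(0, 128, 128).
60% tint:
  R: 0 + 153 = 153 → 153
  G: 128 + 76.2 = 204.2 → 204
  B: 128 + 0.6×(255−128) = 128 + 76.2 = 204.2 → 204
  → #99CCCC
81% tint:
  R: 0 + 0.81×(255−0) = 0 + 206.55 = 206.55 → 207
  G: 128 + 0.81×(255−128) = 128 + 102.87 = 230.87 → 231
  B: 128 + 102.87 = 230.87 → 231
  → #CFE7E7

#99CCCC, #CFE7E7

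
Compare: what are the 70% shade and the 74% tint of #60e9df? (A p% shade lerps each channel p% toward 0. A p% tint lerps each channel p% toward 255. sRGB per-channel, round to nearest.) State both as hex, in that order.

#1d4643, #d6f9f7

#60e9df is rgb(96, 233, 223).
70% shade:
  R: 96 − 67.2 = 28.8 → 29
  G: 233 − 163.1 = 69.9 → 70
  B: 223 − 156.1 = 66.9 → 67
  → #1d4643
74% tint:
  R: 96 + 117.66 = 213.66 → 214
  G: 233 + 16.28 = 249.28 → 249
  B: 223 + 0.74×(255−223) = 223 + 23.68 = 246.68 → 247
  → #d6f9f7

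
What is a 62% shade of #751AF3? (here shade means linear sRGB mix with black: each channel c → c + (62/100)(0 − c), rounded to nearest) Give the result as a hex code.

#2C0A5C

#751AF3 is rgb(117, 26, 243).
A 62% shade moves each channel 62% toward 0:
  R: 117 + 0.62×(0−117) = 117 − 72.54 = 44.46 → 44
  G: 26 + 0.62×(0−26) = 26 − 16.12 = 9.88 → 10
  B: 243 − 150.66 = 92.34 → 92
rgb(44, 10, 92) = #2C0A5C.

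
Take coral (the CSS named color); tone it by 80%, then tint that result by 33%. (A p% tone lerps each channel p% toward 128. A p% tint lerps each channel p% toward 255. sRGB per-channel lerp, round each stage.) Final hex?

CSS coral is rgb(255, 127, 80).
An 80% tone moves each channel 80% toward 128:
  R: 255 − 101.6 = 153.4 → 153
  G: 127 + 0.8 = 127.8 → 128
  B: 80 + 38.4 = 118.4 → 118
After the tone: rgb(153, 128, 118) = #998076.
A 33% tint moves each channel 33% toward 255:
  R: 153 + 0.33×(255−153) = 153 + 33.66 = 186.66 → 187
  G: 128 + 41.91 = 169.91 → 170
  B: 118 + 45.21 = 163.21 → 163
rgb(187, 170, 163) = #bbaaa3.

#bbaaa3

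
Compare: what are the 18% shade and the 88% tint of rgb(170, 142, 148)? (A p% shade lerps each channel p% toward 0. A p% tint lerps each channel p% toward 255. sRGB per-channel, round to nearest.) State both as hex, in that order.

18% shade:
  R: 170 + 0.18×(0−170) = 170 − 30.6 = 139.4 → 139
  G: 142 + 0.18×(0−142) = 142 − 25.56 = 116.44 → 116
  B: 148 − 26.64 = 121.36 → 121
  → #8B7479
88% tint:
  R: 170 + 74.8 = 244.8 → 245
  G: 142 + 0.88×(255−142) = 142 + 99.44 = 241.44 → 241
  B: 148 + 94.16 = 242.16 → 242
  → #F5F1F2

#8B7479, #F5F1F2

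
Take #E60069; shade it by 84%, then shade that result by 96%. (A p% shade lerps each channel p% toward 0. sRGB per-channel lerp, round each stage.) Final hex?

#E60069 is rgb(230, 0, 105).
Lerp each channel 84% toward 0:
  R: 230 − 193.2 = 36.8 → 37
  G: 0 + 0.84×(0−0) = 0 + 0 = 0 → 0
  B: 105 − 88.2 = 16.8 → 17
After the shade: rgb(37, 0, 17) = #250011.
A 96% shade moves each channel 96% toward 0:
  R: 37 − 35.52 = 1.48 → 1
  G: 0 + 0 = 0 → 0
  B: 17 − 16.32 = 0.68 → 1
rgb(1, 0, 1) = #010001.

#010001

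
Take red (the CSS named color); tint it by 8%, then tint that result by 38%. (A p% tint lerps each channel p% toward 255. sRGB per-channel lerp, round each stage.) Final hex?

CSS red is rgb(255, 0, 0).
Lerp each channel 8% toward 255:
  R: 255 + 0 = 255 → 255
  G: 0 + 0.08×(255−0) = 0 + 20.4 = 20.4 → 20
  B: 0 + 20.4 = 20.4 → 20
After the tint: rgb(255, 20, 20) = #ff1414.
Per channel, c → c + 0.38(255 − c):
  R: 255 + 0 = 255 → 255
  G: 20 + 0.38×(255−20) = 20 + 89.3 = 109.3 → 109
  B: 20 + 89.3 = 109.3 → 109
rgb(255, 109, 109) = #ff6d6d.

#ff6d6d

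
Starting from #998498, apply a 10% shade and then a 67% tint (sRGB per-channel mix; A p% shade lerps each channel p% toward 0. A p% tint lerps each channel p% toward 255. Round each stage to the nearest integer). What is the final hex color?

#d8d2d8

#998498 is rgb(153, 132, 152).
A 10% shade moves each channel 10% toward 0:
  R: 153 − 15.3 = 137.7 → 138
  G: 132 + 0.1×(0−132) = 132 − 13.2 = 118.8 → 119
  B: 152 − 15.2 = 136.8 → 137
After the shade: rgb(138, 119, 137) = #8a7789.
A 67% tint moves each channel 67% toward 255:
  R: 138 + 78.39 = 216.39 → 216
  G: 119 + 91.12 = 210.12 → 210
  B: 137 + 0.67×(255−137) = 137 + 79.06 = 216.06 → 216
rgb(216, 210, 216) = #d8d2d8.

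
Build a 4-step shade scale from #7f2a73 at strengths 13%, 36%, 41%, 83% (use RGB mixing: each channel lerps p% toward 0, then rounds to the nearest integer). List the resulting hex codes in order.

#6e2564, #511b4a, #4b1944, #160714

#7f2a73 is rgb(127, 42, 115).
13%: (127 − 16.51 = 110.49→110, 42 − 5.46 = 36.54→37, 115 − 14.95 = 100.05→100) → #6e2564
36%: (127 − 45.72 = 81.28→81, 42 − 15.12 = 26.88→27, 115 − 41.4 = 73.6→74) → #511b4a
41%: (127 − 52.07 = 74.93→75, 42 − 17.22 = 24.78→25, 115 − 47.15 = 67.85→68) → #4b1944
83%: (127 − 105.41 = 21.59→22, 42 − 34.86 = 7.14→7, 115 − 95.45 = 19.55→20) → #160714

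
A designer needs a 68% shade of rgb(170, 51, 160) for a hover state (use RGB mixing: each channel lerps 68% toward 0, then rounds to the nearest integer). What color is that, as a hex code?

Lerp each channel 68% toward 0:
  R: 170 − 115.6 = 54.4 → 54
  G: 51 + 0.68×(0−51) = 51 − 34.68 = 16.32 → 16
  B: 160 + 0.68×(0−160) = 160 − 108.8 = 51.2 → 51
rgb(54, 16, 51) = #361033.

#361033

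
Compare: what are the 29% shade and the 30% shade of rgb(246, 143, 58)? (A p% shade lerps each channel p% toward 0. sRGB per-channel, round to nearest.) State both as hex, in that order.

29% shade:
  R: 246 + 0.29×(0−246) = 246 − 71.34 = 174.66 → 175
  G: 143 − 41.47 = 101.53 → 102
  B: 58 + 0.29×(0−58) = 58 − 16.82 = 41.18 → 41
  → #af6629
30% shade:
  R: 246 − 73.8 = 172.2 → 172
  G: 143 + 0.3×(0−143) = 143 − 42.9 = 100.1 → 100
  B: 58 − 17.4 = 40.6 → 41
  → #ac6429

#af6629, #ac6429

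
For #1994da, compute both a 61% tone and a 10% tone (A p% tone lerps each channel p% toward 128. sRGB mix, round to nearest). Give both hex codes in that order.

#5888a3, #2392d1

#1994da is rgb(25, 148, 218).
61% tone:
  R: 25 + 0.61×(128−25) = 25 + 62.83 = 87.83 → 88
  G: 148 − 12.2 = 135.8 → 136
  B: 218 − 54.9 = 163.1 → 163
  → #5888a3
10% tone:
  R: 25 + 0.1×(128−25) = 25 + 10.3 = 35.3 → 35
  G: 148 + 0.1×(128−148) = 148 − 2 = 146 → 146
  B: 218 − 9 = 209 → 209
  → #2392d1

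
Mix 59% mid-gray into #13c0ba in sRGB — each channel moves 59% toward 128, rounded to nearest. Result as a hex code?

#539a98

#13c0ba is rgb(19, 192, 186).
A 59% tone moves each channel 59% toward 128:
  R: 19 + 0.59×(128−19) = 19 + 64.31 = 83.31 → 83
  G: 192 − 37.76 = 154.24 → 154
  B: 186 + 0.59×(128−186) = 186 − 34.22 = 151.78 → 152
rgb(83, 154, 152) = #539a98.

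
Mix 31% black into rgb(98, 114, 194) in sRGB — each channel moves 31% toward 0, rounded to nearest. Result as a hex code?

#444f86

Lerp each channel 31% toward 0:
  R: 98 − 30.38 = 67.62 → 68
  G: 114 − 35.34 = 78.66 → 79
  B: 194 + 0.31×(0−194) = 194 − 60.14 = 133.86 → 134
rgb(68, 79, 134) = #444f86.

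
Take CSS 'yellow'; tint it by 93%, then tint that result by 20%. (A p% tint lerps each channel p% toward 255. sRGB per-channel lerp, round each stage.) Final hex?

CSS yellow is rgb(255, 255, 0).
Per channel, c → c + 0.93(255 − c):
  R: 255 + 0.93×(255−255) = 255 + 0 = 255 → 255
  G: 255 + 0.93×(255−255) = 255 + 0 = 255 → 255
  B: 0 + 237.15 = 237.15 → 237
After the tint: rgb(255, 255, 237) = #FFFFED.
Lerp each channel 20% toward 255:
  R: 255 + 0.2×(255−255) = 255 + 0 = 255 → 255
  G: 255 + 0.2×(255−255) = 255 + 0 = 255 → 255
  B: 237 + 3.6 = 240.6 → 241
rgb(255, 255, 241) = #FFFFF1.

#FFFFF1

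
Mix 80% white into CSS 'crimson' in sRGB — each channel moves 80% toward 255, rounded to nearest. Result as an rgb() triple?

CSS crimson is rgb(220, 20, 60).
Per channel, c → c + 0.8(255 − c):
  R: 220 + 0.8×(255−220) = 220 + 28 = 248 → 248
  G: 20 + 0.8×(255−20) = 20 + 188 = 208 → 208
  B: 60 + 0.8×(255−60) = 60 + 156 = 216 → 216

rgb(248, 208, 216)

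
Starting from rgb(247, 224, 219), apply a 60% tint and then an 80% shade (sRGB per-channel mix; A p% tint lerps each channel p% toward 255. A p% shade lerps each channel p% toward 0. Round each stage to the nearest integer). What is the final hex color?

#323130

Lerp each channel 60% toward 255:
  R: 247 + 0.6×(255−247) = 247 + 4.8 = 251.8 → 252
  G: 224 + 18.6 = 242.6 → 243
  B: 219 + 0.6×(255−219) = 219 + 21.6 = 240.6 → 241
After the tint: rgb(252, 243, 241) = #FCF3F1.
An 80% shade moves each channel 80% toward 0:
  R: 252 + 0.8×(0−252) = 252 − 201.6 = 50.4 → 50
  G: 243 + 0.8×(0−243) = 243 − 194.4 = 48.6 → 49
  B: 241 + 0.8×(0−241) = 241 − 192.8 = 48.2 → 48
rgb(50, 49, 48) = #323130.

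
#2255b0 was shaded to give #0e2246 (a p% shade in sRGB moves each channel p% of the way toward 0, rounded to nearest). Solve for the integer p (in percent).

60%

#2255b0 is rgb(34, 85, 176); #0e2246 is rgb(14, 34, 70).
On the B channel (widest range): 70 ≈ 176 + (p/100)(0 − 176), so p ≈ 100×(70 − 176)/(0 − 176) = -10600/-176 = 60.23.
p = 60 reproduces all three channels after rounding.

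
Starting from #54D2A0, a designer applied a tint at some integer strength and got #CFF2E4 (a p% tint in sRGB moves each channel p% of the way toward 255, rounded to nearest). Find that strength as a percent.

72%

#54D2A0 is rgb(84, 210, 160); #CFF2E4 is rgb(207, 242, 228).
On the R channel (widest range): 207 ≈ 84 + (p/100)(255 − 84), so p ≈ 100×(207 − 84)/(255 − 84) = 12300/171 = 71.93.
p = 72 reproduces all three channels after rounding.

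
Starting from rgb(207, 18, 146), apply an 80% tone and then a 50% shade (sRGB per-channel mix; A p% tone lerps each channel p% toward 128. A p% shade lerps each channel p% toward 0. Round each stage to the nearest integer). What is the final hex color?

#483542

Per channel, c → c + 0.8(128 − c):
  R: 207 + 0.8×(128−207) = 207 − 63.2 = 143.8 → 144
  G: 18 + 88 = 106 → 106
  B: 146 − 14.4 = 131.6 → 132
After the tone: rgb(144, 106, 132) = #906A84.
A 50% shade moves each channel 50% toward 0:
  R: 144 + 0.5×(0−144) = 144 − 72 = 72 → 72
  G: 106 − 53 = 53 → 53
  B: 132 + 0.5×(0−132) = 132 − 66 = 66 → 66
rgb(72, 53, 66) = #483542.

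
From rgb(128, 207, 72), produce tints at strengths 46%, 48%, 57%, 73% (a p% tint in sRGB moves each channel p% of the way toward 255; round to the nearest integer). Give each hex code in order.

46%: (128 + 58.42 = 186.42→186, 207 + 22.08 = 229.08→229, 72 + 84.18 = 156.18→156) → #bae59c
48%: (128 + 60.96 = 188.96→189, 207 + 23.04 = 230.04→230, 72 + 87.84 = 159.84→160) → #bde6a0
57%: (128 + 72.39 = 200.39→200, 207 + 27.36 = 234.36→234, 72 + 104.31 = 176.31→176) → #c8eab0
73%: (128 + 92.71 = 220.71→221, 207 + 35.04 = 242.04→242, 72 + 133.59 = 205.59→206) → #ddf2ce

#bae59c, #bde6a0, #c8eab0, #ddf2ce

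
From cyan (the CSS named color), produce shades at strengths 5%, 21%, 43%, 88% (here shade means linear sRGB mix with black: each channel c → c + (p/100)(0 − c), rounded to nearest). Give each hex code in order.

CSS cyan is rgb(0, 255, 255).
5%: (0→0, 255 − 12.75 = 242.25→242, 255 − 12.75 = 242.25→242) → #00F2F2
21%: (0→0, 255 − 53.55 = 201.45→201, 255 − 53.55 = 201.45→201) → #00C9C9
43%: (0→0, 255 − 109.65 = 145.35→145, 255 − 109.65 = 145.35→145) → #009191
88%: (0→0, 255 − 224.4 = 30.6→31, 255 − 224.4 = 30.6→31) → #001F1F

#00F2F2, #00C9C9, #009191, #001F1F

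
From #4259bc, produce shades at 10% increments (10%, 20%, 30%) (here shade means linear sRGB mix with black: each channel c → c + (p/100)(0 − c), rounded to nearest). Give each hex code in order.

#4259bc is rgb(66, 89, 188).
10%: (66 − 6.6 = 59.4→59, 89 − 8.9 = 80.1→80, 188 − 18.8 = 169.2→169) → #3b50a9
20%: (66 − 13.2 = 52.8→53, 89 − 17.8 = 71.2→71, 188 − 37.6 = 150.4→150) → #354796
30%: (66 − 19.8 = 46.2→46, 89 − 26.7 = 62.3→62, 188 − 56.4 = 131.6→132) → #2e3e84

#3b50a9, #354796, #2e3e84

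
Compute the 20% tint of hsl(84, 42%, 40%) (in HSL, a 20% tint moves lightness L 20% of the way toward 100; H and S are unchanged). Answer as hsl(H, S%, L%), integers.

L moves 20% from 40 toward 100: 40 + 12 = 52 → 52.
H and S are unchanged.

hsl(84, 42%, 52%)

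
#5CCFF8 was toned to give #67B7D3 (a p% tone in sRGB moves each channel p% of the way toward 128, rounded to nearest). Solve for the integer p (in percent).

#5CCFF8 is rgb(92, 207, 248); #67B7D3 is rgb(103, 183, 211).
On the B channel (widest range): 211 ≈ 248 + (p/100)(128 − 248), so p ≈ 100×(211 − 248)/(128 − 248) = -3700/-120 = 30.83.
p = 31 reproduces all three channels after rounding.

31%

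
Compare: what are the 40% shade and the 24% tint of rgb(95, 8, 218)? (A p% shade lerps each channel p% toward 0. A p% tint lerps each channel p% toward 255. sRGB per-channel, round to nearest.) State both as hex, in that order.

40% shade:
  R: 95 − 38 = 57 → 57
  G: 8 − 3.2 = 4.8 → 5
  B: 218 + 0.4×(0−218) = 218 − 87.2 = 130.8 → 131
  → #390583
24% tint:
  R: 95 + 38.4 = 133.4 → 133
  G: 8 + 59.28 = 67.28 → 67
  B: 218 + 0.24×(255−218) = 218 + 8.88 = 226.88 → 227
  → #8543E3

#390583, #8543E3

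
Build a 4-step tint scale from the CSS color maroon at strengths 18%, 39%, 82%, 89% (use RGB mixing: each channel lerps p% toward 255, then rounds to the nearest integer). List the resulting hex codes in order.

CSS maroon is rgb(128, 0, 0).
18%: (128 + 22.86 = 150.86→151, 0 + 45.9 = 45.9→46, 0 + 45.9 = 45.9→46) → #972E2E
39%: (128 + 49.53 = 177.53→178, 0 + 99.45 = 99.45→99, 0 + 99.45 = 99.45→99) → #B26363
82%: (128 + 104.14 = 232.14→232, 0 + 209.1 = 209.1→209, 0 + 209.1 = 209.1→209) → #E8D1D1
89%: (128 + 113.03 = 241.03→241, 0 + 226.95 = 226.95→227, 0 + 226.95 = 226.95→227) → #F1E3E3

#972E2E, #B26363, #E8D1D1, #F1E3E3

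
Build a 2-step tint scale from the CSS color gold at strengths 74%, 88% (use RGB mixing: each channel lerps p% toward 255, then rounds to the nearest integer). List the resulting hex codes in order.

#FFF5BD, #FFFAE0

CSS gold is rgb(255, 215, 0).
74%: (255→255, 215 + 29.6 = 244.6→245, 0 + 188.7 = 188.7→189) → #FFF5BD
88%: (255→255, 215 + 35.2 = 250.2→250, 0 + 224.4 = 224.4→224) → #FFFAE0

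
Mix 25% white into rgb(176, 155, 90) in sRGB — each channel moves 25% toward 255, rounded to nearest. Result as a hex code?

Lerp each channel 25% toward 255:
  R: 176 + 0.25×(255−176) = 176 + 19.75 = 195.75 → 196
  G: 155 + 0.25×(255−155) = 155 + 25 = 180 → 180
  B: 90 + 0.25×(255−90) = 90 + 41.25 = 131.25 → 131
rgb(196, 180, 131) = #c4b483.

#c4b483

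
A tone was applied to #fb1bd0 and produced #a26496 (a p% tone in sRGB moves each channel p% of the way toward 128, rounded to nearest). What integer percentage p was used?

72%

#fb1bd0 is rgb(251, 27, 208); #a26496 is rgb(162, 100, 150).
On the R channel (widest range): 162 ≈ 251 + (p/100)(128 − 251), so p ≈ 100×(162 − 251)/(128 − 251) = -8900/-123 = 72.36.
p = 72 reproduces all three channels after rounding.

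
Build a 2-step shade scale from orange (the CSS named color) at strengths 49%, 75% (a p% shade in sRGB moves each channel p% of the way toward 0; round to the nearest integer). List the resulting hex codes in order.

CSS orange is rgb(255, 165, 0).
49%: (255 − 124.95 = 130.05→130, 165 − 80.85 = 84.15→84, 0→0) → #825400
75%: (255 − 191.25 = 63.75→64, 165 − 123.75 = 41.25→41, 0→0) → #402900

#825400, #402900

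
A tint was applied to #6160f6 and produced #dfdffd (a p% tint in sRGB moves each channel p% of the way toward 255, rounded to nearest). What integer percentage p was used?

80%

#6160f6 is rgb(97, 96, 246); #dfdffd is rgb(223, 223, 253).
On the G channel (widest range): 223 ≈ 96 + (p/100)(255 − 96), so p ≈ 100×(223 − 96)/(255 − 96) = 12700/159 = 79.87.
p = 80 reproduces all three channels after rounding.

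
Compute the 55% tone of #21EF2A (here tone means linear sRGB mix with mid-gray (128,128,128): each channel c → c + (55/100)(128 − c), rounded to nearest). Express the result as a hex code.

#55B259

#21EF2A is rgb(33, 239, 42).
A 55% tone moves each channel 55% toward 128:
  R: 33 + 52.25 = 85.25 → 85
  G: 239 + 0.55×(128−239) = 239 − 61.05 = 177.95 → 178
  B: 42 + 0.55×(128−42) = 42 + 47.3 = 89.3 → 89
rgb(85, 178, 89) = #55B259.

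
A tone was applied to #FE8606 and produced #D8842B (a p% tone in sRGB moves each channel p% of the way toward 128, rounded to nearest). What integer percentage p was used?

#FE8606 is rgb(254, 134, 6); #D8842B is rgb(216, 132, 43).
On the R channel (widest range): 216 ≈ 254 + (p/100)(128 − 254), so p ≈ 100×(216 − 254)/(128 − 254) = -3800/-126 = 30.16.
p = 30 reproduces all three channels after rounding.

30%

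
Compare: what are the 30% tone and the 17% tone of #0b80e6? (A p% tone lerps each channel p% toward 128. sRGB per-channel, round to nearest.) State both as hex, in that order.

#0b80e6 is rgb(11, 128, 230).
30% tone:
  R: 11 + 0.3×(128−11) = 11 + 35.1 = 46.1 → 46
  G: 128 + 0 = 128 → 128
  B: 230 + 0.3×(128−230) = 230 − 30.6 = 199.4 → 199
  → #2e80c7
17% tone:
  R: 11 + 19.89 = 30.89 → 31
  G: 128 + 0 = 128 → 128
  B: 230 + 0.17×(128−230) = 230 − 17.34 = 212.66 → 213
  → #1f80d5

#2e80c7, #1f80d5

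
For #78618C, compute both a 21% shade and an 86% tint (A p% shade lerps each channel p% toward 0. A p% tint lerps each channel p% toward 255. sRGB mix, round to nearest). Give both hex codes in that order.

#5F4D6F, #ECE9EF

#78618C is rgb(120, 97, 140).
21% shade:
  R: 120 − 25.2 = 94.8 → 95
  G: 97 − 20.37 = 76.63 → 77
  B: 140 + 0.21×(0−140) = 140 − 29.4 = 110.6 → 111
  → #5F4D6F
86% tint:
  R: 120 + 0.86×(255−120) = 120 + 116.1 = 236.1 → 236
  G: 97 + 135.88 = 232.88 → 233
  B: 140 + 0.86×(255−140) = 140 + 98.9 = 238.9 → 239
  → #ECE9EF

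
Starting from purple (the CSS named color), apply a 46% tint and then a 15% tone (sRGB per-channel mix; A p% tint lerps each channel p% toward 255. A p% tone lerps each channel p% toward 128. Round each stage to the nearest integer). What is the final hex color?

CSS purple is rgb(128, 0, 128).
A 46% tint moves each channel 46% toward 255:
  R: 128 + 0.46×(255−128) = 128 + 58.42 = 186.42 → 186
  G: 0 + 0.46×(255−0) = 0 + 117.3 = 117.3 → 117
  B: 128 + 58.42 = 186.42 → 186
After the tint: rgb(186, 117, 186) = #BA75BA.
Per channel, c → c + 0.15(128 − c):
  R: 186 − 8.7 = 177.3 → 177
  G: 117 + 0.15×(128−117) = 117 + 1.65 = 118.65 → 119
  B: 186 − 8.7 = 177.3 → 177
rgb(177, 119, 177) = #B177B1.

#B177B1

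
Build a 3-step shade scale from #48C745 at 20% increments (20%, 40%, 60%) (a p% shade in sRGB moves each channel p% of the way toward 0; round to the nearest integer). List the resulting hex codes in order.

#48C745 is rgb(72, 199, 69).
20%: (72 − 14.4 = 57.6→58, 199 − 39.8 = 159.2→159, 69 − 13.8 = 55.2→55) → #3A9F37
40%: (72 − 28.8 = 43.2→43, 199 − 79.6 = 119.4→119, 69 − 27.6 = 41.4→41) → #2B7729
60%: (72 − 43.2 = 28.8→29, 199 − 119.4 = 79.6→80, 69 − 41.4 = 27.6→28) → #1D501C

#3A9F37, #2B7729, #1D501C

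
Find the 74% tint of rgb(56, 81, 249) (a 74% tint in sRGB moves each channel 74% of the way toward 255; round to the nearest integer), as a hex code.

Lerp each channel 74% toward 255:
  R: 56 + 0.74×(255−56) = 56 + 147.26 = 203.26 → 203
  G: 81 + 128.76 = 209.76 → 210
  B: 249 + 4.44 = 253.44 → 253
rgb(203, 210, 253) = #cbd2fd.

#cbd2fd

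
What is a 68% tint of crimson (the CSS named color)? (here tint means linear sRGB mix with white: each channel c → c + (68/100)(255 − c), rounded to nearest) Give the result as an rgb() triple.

rgb(244, 180, 193)

CSS crimson is rgb(220, 20, 60).
Per channel, c → c + 0.68(255 − c):
  R: 220 + 0.68×(255−220) = 220 + 23.8 = 243.8 → 244
  G: 20 + 159.8 = 179.8 → 180
  B: 60 + 0.68×(255−60) = 60 + 132.6 = 192.6 → 193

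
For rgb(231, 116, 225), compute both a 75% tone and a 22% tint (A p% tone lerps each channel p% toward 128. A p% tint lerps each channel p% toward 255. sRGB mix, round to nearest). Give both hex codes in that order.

75% tone:
  R: 231 + 0.75×(128−231) = 231 − 77.25 = 153.75 → 154
  G: 116 + 9 = 125 → 125
  B: 225 + 0.75×(128−225) = 225 − 72.75 = 152.25 → 152
  → #9A7D98
22% tint:
  R: 231 + 0.22×(255−231) = 231 + 5.28 = 236.28 → 236
  G: 116 + 0.22×(255−116) = 116 + 30.58 = 146.58 → 147
  B: 225 + 6.6 = 231.6 → 232
  → #EC93E8

#9A7D98, #EC93E8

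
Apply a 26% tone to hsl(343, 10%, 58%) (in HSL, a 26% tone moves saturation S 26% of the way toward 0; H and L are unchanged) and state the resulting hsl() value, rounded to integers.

S moves 26% from 10 toward 0: 10 − 2.6 = 7.4 → 7.
H and L are unchanged.

hsl(343, 7%, 58%)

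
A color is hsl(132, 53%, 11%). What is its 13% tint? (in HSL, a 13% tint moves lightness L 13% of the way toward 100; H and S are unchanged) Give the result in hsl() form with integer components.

L moves 13% from 11 toward 100: 11 + 11.57 = 22.57 → 23.
H and S are unchanged.

hsl(132, 53%, 23%)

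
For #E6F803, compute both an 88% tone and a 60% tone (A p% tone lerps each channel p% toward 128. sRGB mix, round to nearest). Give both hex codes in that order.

#E6F803 is rgb(230, 248, 3).
88% tone:
  R: 230 + 0.88×(128−230) = 230 − 89.76 = 140.24 → 140
  G: 248 + 0.88×(128−248) = 248 − 105.6 = 142.4 → 142
  B: 3 + 0.88×(128−3) = 3 + 110 = 113 → 113
  → #8C8E71
60% tone:
  R: 230 + 0.6×(128−230) = 230 − 61.2 = 168.8 → 169
  G: 248 + 0.6×(128−248) = 248 − 72 = 176 → 176
  B: 3 + 0.6×(128−3) = 3 + 75 = 78 → 78
  → #A9B04E

#8C8E71, #A9B04E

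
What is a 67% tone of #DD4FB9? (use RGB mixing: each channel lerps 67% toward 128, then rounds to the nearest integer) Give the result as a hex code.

#DD4FB9 is rgb(221, 79, 185).
Lerp each channel 67% toward 128:
  R: 221 − 62.31 = 158.69 → 159
  G: 79 + 0.67×(128−79) = 79 + 32.83 = 111.83 → 112
  B: 185 + 0.67×(128−185) = 185 − 38.19 = 146.81 → 147
rgb(159, 112, 147) = #9F7093.

#9F7093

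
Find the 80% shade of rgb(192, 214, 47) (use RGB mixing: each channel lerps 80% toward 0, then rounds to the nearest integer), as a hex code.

Per channel, c → c + 0.8(0 − c):
  R: 192 − 153.6 = 38.4 → 38
  G: 214 + 0.8×(0−214) = 214 − 171.2 = 42.8 → 43
  B: 47 + 0.8×(0−47) = 47 − 37.6 = 9.4 → 9
rgb(38, 43, 9) = #262B09.

#262B09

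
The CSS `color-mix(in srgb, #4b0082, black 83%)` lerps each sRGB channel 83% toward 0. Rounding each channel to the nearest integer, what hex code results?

#4b0082 is rgb(75, 0, 130).
An 83% shade moves each channel 83% toward 0:
  R: 75 + 0.83×(0−75) = 75 − 62.25 = 12.75 → 13
  G: 0 + 0 = 0 → 0
  B: 130 + 0.83×(0−130) = 130 − 107.9 = 22.1 → 22
rgb(13, 0, 22) = #0d0016.

#0d0016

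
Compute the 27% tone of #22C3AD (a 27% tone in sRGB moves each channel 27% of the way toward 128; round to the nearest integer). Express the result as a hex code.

#22C3AD is rgb(34, 195, 173).
A 27% tone moves each channel 27% toward 128:
  R: 34 + 25.38 = 59.38 → 59
  G: 195 + 0.27×(128−195) = 195 − 18.09 = 176.91 → 177
  B: 173 − 12.15 = 160.85 → 161
rgb(59, 177, 161) = #3BB1A1.

#3BB1A1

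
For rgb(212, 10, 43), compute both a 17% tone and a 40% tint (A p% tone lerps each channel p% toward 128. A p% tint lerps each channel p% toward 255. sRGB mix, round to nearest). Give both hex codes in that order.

17% tone:
  R: 212 + 0.17×(128−212) = 212 − 14.28 = 197.72 → 198
  G: 10 + 0.17×(128−10) = 10 + 20.06 = 30.06 → 30
  B: 43 + 14.45 = 57.45 → 57
  → #C61E39
40% tint:
  R: 212 + 17.2 = 229.2 → 229
  G: 10 + 0.4×(255−10) = 10 + 98 = 108 → 108
  B: 43 + 84.8 = 127.8 → 128
  → #E56C80

#C61E39, #E56C80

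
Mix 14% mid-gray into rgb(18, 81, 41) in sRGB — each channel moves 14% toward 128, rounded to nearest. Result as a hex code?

A 14% tone moves each channel 14% toward 128:
  R: 18 + 0.14×(128−18) = 18 + 15.4 = 33.4 → 33
  G: 81 + 0.14×(128−81) = 81 + 6.58 = 87.58 → 88
  B: 41 + 0.14×(128−41) = 41 + 12.18 = 53.18 → 53
rgb(33, 88, 53) = #215835.

#215835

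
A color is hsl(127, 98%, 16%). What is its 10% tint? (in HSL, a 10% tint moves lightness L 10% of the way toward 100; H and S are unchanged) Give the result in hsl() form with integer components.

L moves 10% from 16 toward 100: 16 + 8.4 = 24.4 → 24.
H and S are unchanged.

hsl(127, 98%, 24%)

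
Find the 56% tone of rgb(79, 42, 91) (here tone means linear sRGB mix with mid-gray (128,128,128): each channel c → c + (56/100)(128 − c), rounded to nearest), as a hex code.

Lerp each channel 56% toward 128:
  R: 79 + 0.56×(128−79) = 79 + 27.44 = 106.44 → 106
  G: 42 + 0.56×(128−42) = 42 + 48.16 = 90.16 → 90
  B: 91 + 0.56×(128−91) = 91 + 20.72 = 111.72 → 112
rgb(106, 90, 112) = #6A5A70.

#6A5A70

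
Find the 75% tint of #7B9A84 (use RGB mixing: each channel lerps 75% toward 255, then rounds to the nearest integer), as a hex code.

#7B9A84 is rgb(123, 154, 132).
Lerp each channel 75% toward 255:
  R: 123 + 0.75×(255−123) = 123 + 99 = 222 → 222
  G: 154 + 75.75 = 229.75 → 230
  B: 132 + 92.25 = 224.25 → 224
rgb(222, 230, 224) = #DEE6E0.

#DEE6E0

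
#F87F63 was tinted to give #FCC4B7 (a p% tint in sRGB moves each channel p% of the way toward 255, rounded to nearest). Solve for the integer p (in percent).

#F87F63 is rgb(248, 127, 99); #FCC4B7 is rgb(252, 196, 183).
On the B channel (widest range): 183 ≈ 99 + (p/100)(255 − 99), so p ≈ 100×(183 − 99)/(255 − 99) = 8400/156 = 53.85.
p = 54 reproduces all three channels after rounding.

54%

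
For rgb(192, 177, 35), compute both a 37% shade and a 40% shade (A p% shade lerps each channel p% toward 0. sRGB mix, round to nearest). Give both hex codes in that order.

37% shade:
  R: 192 − 71.04 = 120.96 → 121
  G: 177 − 65.49 = 111.51 → 112
  B: 35 − 12.95 = 22.05 → 22
  → #797016
40% shade:
  R: 192 − 76.8 = 115.2 → 115
  G: 177 + 0.4×(0−177) = 177 − 70.8 = 106.2 → 106
  B: 35 + 0.4×(0−35) = 35 − 14 = 21 → 21
  → #736A15

#797016, #736A15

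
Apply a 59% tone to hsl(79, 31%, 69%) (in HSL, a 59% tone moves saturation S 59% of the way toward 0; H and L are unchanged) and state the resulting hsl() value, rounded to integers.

S moves 59% from 31 toward 0: 31 − 18.29 = 12.71 → 13.
H and L are unchanged.

hsl(79, 13%, 69%)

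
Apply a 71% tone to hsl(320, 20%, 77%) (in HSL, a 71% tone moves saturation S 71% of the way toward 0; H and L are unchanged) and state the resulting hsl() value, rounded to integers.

hsl(320, 6%, 77%)

S moves 71% from 20 toward 0: 20 − 14.2 = 5.8 → 6.
H and L are unchanged.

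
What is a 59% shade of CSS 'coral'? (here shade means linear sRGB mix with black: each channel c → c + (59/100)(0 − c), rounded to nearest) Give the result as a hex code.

CSS coral is rgb(255, 127, 80).
Per channel, c → c + 0.59(0 − c):
  R: 255 − 150.45 = 104.55 → 105
  G: 127 + 0.59×(0−127) = 127 − 74.93 = 52.07 → 52
  B: 80 + 0.59×(0−80) = 80 − 47.2 = 32.8 → 33
rgb(105, 52, 33) = #693421.

#693421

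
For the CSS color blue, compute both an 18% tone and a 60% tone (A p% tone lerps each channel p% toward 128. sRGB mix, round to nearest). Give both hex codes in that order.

CSS blue is rgb(0, 0, 255).
18% tone:
  R: 0 + 0.18×(128−0) = 0 + 23.04 = 23.04 → 23
  G: 0 + 23.04 = 23.04 → 23
  B: 255 + 0.18×(128−255) = 255 − 22.86 = 232.14 → 232
  → #1717E8
60% tone:
  R: 0 + 76.8 = 76.8 → 77
  G: 0 + 76.8 = 76.8 → 77
  B: 255 + 0.6×(128−255) = 255 − 76.2 = 178.8 → 179
  → #4D4DB3

#1717E8, #4D4DB3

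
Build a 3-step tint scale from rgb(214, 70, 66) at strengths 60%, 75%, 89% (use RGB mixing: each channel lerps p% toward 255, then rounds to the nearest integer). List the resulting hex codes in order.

#efb5b3, #f5d1d0, #faebea

60%: (214 + 24.6 = 238.6→239, 70 + 111 = 181→181, 66 + 113.4 = 179.4→179) → #efb5b3
75%: (214 + 30.75 = 244.75→245, 70 + 138.75 = 208.75→209, 66 + 141.75 = 207.75→208) → #f5d1d0
89%: (214 + 36.49 = 250.49→250, 70 + 164.65 = 234.65→235, 66 + 168.21 = 234.21→234) → #faebea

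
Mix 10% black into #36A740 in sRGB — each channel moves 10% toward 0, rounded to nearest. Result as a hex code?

#31963A

#36A740 is rgb(54, 167, 64).
Lerp each channel 10% toward 0:
  R: 54 − 5.4 = 48.6 → 49
  G: 167 − 16.7 = 150.3 → 150
  B: 64 − 6.4 = 57.6 → 58
rgb(49, 150, 58) = #31963A.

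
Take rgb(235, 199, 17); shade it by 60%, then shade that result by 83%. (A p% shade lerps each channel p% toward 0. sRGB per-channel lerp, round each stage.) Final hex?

#100E01

A 60% shade moves each channel 60% toward 0:
  R: 235 + 0.6×(0−235) = 235 − 141 = 94 → 94
  G: 199 + 0.6×(0−199) = 199 − 119.4 = 79.6 → 80
  B: 17 + 0.6×(0−17) = 17 − 10.2 = 6.8 → 7
After the shade: rgb(94, 80, 7) = #5E5007.
Per channel, c → c + 0.83(0 − c):
  R: 94 − 78.02 = 15.98 → 16
  G: 80 + 0.83×(0−80) = 80 − 66.4 = 13.6 → 14
  B: 7 − 5.81 = 1.19 → 1
rgb(16, 14, 1) = #100E01.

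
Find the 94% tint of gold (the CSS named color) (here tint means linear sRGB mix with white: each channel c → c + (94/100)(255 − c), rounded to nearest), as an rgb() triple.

rgb(255, 253, 240)

CSS gold is rgb(255, 215, 0).
Per channel, c → c + 0.94(255 − c):
  R: 255 + 0.94×(255−255) = 255 + 0 = 255 → 255
  G: 215 + 37.6 = 252.6 → 253
  B: 0 + 0.94×(255−0) = 0 + 239.7 = 239.7 → 240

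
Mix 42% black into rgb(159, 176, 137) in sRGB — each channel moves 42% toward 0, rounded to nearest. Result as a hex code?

Lerp each channel 42% toward 0:
  R: 159 + 0.42×(0−159) = 159 − 66.78 = 92.22 → 92
  G: 176 − 73.92 = 102.08 → 102
  B: 137 − 57.54 = 79.46 → 79
rgb(92, 102, 79) = #5C664F.

#5C664F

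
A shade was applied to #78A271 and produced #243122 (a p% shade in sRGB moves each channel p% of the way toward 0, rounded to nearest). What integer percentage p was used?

#78A271 is rgb(120, 162, 113); #243122 is rgb(36, 49, 34).
On the G channel (widest range): 49 ≈ 162 + (p/100)(0 − 162), so p ≈ 100×(49 − 162)/(0 − 162) = -11300/-162 = 69.75.
p = 70 reproduces all three channels after rounding.

70%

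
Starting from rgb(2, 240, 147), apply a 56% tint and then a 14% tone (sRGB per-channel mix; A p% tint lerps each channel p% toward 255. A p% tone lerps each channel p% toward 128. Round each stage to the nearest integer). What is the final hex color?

Lerp each channel 56% toward 255:
  R: 2 + 0.56×(255−2) = 2 + 141.68 = 143.68 → 144
  G: 240 + 0.56×(255−240) = 240 + 8.4 = 248.4 → 248
  B: 147 + 0.56×(255−147) = 147 + 60.48 = 207.48 → 207
After the tint: rgb(144, 248, 207) = #90F8CF.
Per channel, c → c + 0.14(128 − c):
  R: 144 + 0.14×(128−144) = 144 − 2.24 = 141.76 → 142
  G: 248 + 0.14×(128−248) = 248 − 16.8 = 231.2 → 231
  B: 207 − 11.06 = 195.94 → 196
rgb(142, 231, 196) = #8EE7C4.

#8EE7C4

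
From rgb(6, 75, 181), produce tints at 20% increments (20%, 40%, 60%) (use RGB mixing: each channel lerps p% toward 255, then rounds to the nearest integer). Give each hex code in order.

#386FC4, #6A93D3, #9BB7E1

20%: (6 + 49.8 = 55.8→56, 75 + 36 = 111→111, 181 + 14.8 = 195.8→196) → #386FC4
40%: (6 + 99.6 = 105.6→106, 75 + 72 = 147→147, 181 + 29.6 = 210.6→211) → #6A93D3
60%: (6 + 149.4 = 155.4→155, 75 + 108 = 183→183, 181 + 44.4 = 225.4→225) → #9BB7E1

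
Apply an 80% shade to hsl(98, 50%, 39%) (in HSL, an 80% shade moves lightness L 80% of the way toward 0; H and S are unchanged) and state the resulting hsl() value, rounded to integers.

L moves 80% from 39 toward 0: 39 − 31.2 = 7.8 → 8.
H and S are unchanged.

hsl(98, 50%, 8%)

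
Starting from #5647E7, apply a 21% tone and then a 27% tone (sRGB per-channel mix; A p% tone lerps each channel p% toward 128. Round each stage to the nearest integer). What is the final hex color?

#685FBB

#5647E7 is rgb(86, 71, 231).
Per channel, c → c + 0.21(128 − c):
  R: 86 + 0.21×(128−86) = 86 + 8.82 = 94.82 → 95
  G: 71 + 0.21×(128−71) = 71 + 11.97 = 82.97 → 83
  B: 231 + 0.21×(128−231) = 231 − 21.63 = 209.37 → 209
After the tone: rgb(95, 83, 209) = #5F53D1.
A 27% tone moves each channel 27% toward 128:
  R: 95 + 0.27×(128−95) = 95 + 8.91 = 103.91 → 104
  G: 83 + 12.15 = 95.15 → 95
  B: 209 + 0.27×(128−209) = 209 − 21.87 = 187.13 → 187
rgb(104, 95, 187) = #685FBB.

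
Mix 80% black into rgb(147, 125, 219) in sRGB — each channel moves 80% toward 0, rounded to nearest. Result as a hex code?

#1D192C

Per channel, c → c + 0.8(0 − c):
  R: 147 + 0.8×(0−147) = 147 − 117.6 = 29.4 → 29
  G: 125 − 100 = 25 → 25
  B: 219 + 0.8×(0−219) = 219 − 175.2 = 43.8 → 44
rgb(29, 25, 44) = #1D192C.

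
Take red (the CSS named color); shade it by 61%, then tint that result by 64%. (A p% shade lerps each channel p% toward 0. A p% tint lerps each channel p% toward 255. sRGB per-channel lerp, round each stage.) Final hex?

CSS red is rgb(255, 0, 0).
A 61% shade moves each channel 61% toward 0:
  R: 255 − 155.55 = 99.45 → 99
  G: 0 + 0.61×(0−0) = 0 + 0 = 0 → 0
  B: 0 + 0.61×(0−0) = 0 + 0 = 0 → 0
After the shade: rgb(99, 0, 0) = #630000.
Per channel, c → c + 0.64(255 − c):
  R: 99 + 0.64×(255−99) = 99 + 99.84 = 198.84 → 199
  G: 0 + 0.64×(255−0) = 0 + 163.2 = 163.2 → 163
  B: 0 + 163.2 = 163.2 → 163
rgb(199, 163, 163) = #c7a3a3.

#c7a3a3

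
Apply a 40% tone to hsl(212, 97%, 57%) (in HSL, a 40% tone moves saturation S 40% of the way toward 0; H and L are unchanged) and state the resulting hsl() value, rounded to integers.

S moves 40% from 97 toward 0: 97 − 38.8 = 58.2 → 58.
H and L are unchanged.

hsl(212, 58%, 57%)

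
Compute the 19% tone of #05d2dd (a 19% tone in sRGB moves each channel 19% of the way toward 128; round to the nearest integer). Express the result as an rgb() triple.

#05d2dd is rgb(5, 210, 221).
Lerp each channel 19% toward 128:
  R: 5 + 0.19×(128−5) = 5 + 23.37 = 28.37 → 28
  G: 210 − 15.58 = 194.42 → 194
  B: 221 + 0.19×(128−221) = 221 − 17.67 = 203.33 → 203

rgb(28, 194, 203)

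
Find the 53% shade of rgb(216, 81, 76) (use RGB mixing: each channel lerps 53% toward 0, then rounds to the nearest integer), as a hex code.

Per channel, c → c + 0.53(0 − c):
  R: 216 + 0.53×(0−216) = 216 − 114.48 = 101.52 → 102
  G: 81 + 0.53×(0−81) = 81 − 42.93 = 38.07 → 38
  B: 76 − 40.28 = 35.72 → 36
rgb(102, 38, 36) = #662624.

#662624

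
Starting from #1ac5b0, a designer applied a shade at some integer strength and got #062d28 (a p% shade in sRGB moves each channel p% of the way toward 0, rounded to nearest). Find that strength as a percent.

77%

#1ac5b0 is rgb(26, 197, 176); #062d28 is rgb(6, 45, 40).
On the G channel (widest range): 45 ≈ 197 + (p/100)(0 − 197), so p ≈ 100×(45 − 197)/(0 − 197) = -15200/-197 = 77.16.
p = 77 reproduces all three channels after rounding.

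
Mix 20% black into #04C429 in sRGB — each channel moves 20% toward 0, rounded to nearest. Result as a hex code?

#039D21

#04C429 is rgb(4, 196, 41).
Lerp each channel 20% toward 0:
  R: 4 + 0.2×(0−4) = 4 − 0.8 = 3.2 → 3
  G: 196 + 0.2×(0−196) = 196 − 39.2 = 156.8 → 157
  B: 41 + 0.2×(0−41) = 41 − 8.2 = 32.8 → 33
rgb(3, 157, 33) = #039D21.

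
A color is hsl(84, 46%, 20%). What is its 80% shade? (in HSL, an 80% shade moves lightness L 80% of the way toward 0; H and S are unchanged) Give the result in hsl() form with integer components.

L moves 80% from 20 toward 0: 20 − 16 = 4 → 4.
H and S are unchanged.

hsl(84, 46%, 4%)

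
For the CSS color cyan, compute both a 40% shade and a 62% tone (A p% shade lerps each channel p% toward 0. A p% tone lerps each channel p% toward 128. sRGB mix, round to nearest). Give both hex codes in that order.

CSS cyan is rgb(0, 255, 255).
40% shade:
  R: 0 + 0 = 0 → 0
  G: 255 + 0.4×(0−255) = 255 − 102 = 153 → 153
  B: 255 + 0.4×(0−255) = 255 − 102 = 153 → 153
  → #009999
62% tone:
  R: 0 + 0.62×(128−0) = 0 + 79.36 = 79.36 → 79
  G: 255 + 0.62×(128−255) = 255 − 78.74 = 176.26 → 176
  B: 255 − 78.74 = 176.26 → 176
  → #4FB0B0

#009999, #4FB0B0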